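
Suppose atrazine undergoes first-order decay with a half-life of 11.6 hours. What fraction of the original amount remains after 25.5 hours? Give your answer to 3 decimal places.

0.218

n = 25.5/11.6 ≈ 2.1983 half-lives.
Fraction remaining = (1/2)^2.1983 ≈ 0.2179.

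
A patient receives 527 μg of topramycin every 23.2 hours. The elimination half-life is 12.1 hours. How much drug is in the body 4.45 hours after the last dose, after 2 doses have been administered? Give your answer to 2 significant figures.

520 μg

The 2 doses were given 27.65, 4.45 hours ago.
Total = 527·(1/2)^(27.65/12.1) + 527·(1/2)^(4.45/12.1)
      = 108.12 + 408.41 ≈ 516.54 μg.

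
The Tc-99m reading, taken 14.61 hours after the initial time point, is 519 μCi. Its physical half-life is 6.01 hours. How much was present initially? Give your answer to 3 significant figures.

2800 μCi

Number of half-lives elapsed: n = 14.61/6.01 ≈ 2.4309.
A₀ = A × 2^n = 519 × 2^2.4309 = 519 × 5.3925 ≈ 2798.7 μCi.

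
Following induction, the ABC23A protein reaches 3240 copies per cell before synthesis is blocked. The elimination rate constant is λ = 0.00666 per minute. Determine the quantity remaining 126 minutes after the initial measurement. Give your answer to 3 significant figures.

t½ = ln 2 / λ = 0.69315 / 0.00666 ≈ 104.08 minutes.
Number of half-lives: n = 126/104.08 ≈ 1.2107.
Remaining = 3240 × (1/2)^1.2107 = 3240 × 0.43207 ≈ 1399.9 copies per cell.

1400 copies per cell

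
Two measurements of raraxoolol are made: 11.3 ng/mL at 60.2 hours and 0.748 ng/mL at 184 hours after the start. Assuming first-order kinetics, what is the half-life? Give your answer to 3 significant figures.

Over Δt = 184 − 60.2 = 123.8 hours, the level fell by a factor of 11.3/0.748 ≈ 15.107.
n = log₂(15.107) ≈ 3.9171 half-lives, so t½ = 123.8/3.9171 ≈ 31.605 hours.

31.6 hours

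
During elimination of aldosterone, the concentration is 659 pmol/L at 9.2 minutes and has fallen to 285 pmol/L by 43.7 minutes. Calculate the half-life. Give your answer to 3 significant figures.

28.5 minutes

Over Δt = 43.7 − 9.2 = 34.5 minutes, the level fell by a factor of 659/285 ≈ 2.3123.
n = log₂(2.3123) ≈ 1.2093 half-lives, so t½ = 34.5/1.2093 ≈ 28.529 minutes.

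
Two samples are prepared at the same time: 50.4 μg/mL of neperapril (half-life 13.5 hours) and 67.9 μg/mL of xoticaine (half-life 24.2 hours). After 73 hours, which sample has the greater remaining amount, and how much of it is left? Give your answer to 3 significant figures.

neperapril: 50.4 × (1/2)^5.4074 ≈ 1.1875 μg/mL.
xoticaine: 67.9 × (1/2)^3.0165 ≈ 8.3908 μg/mL.
Xoticaine has more remaining, at ≈ 8.3908 μg/mL.

xoticaine, 8.39 μg/mL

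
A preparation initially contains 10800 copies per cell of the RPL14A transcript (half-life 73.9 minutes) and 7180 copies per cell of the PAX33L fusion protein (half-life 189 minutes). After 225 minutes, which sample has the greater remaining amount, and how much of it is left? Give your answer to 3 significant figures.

PAX33L fusion protein, 3150 copies per cell

RPL14A transcript: 10800 × (1/2)^3.0447 ≈ 1308.9 copies per cell.
PAX33L fusion protein: 7180 × (1/2)^1.1905 ≈ 3146 copies per cell.
PAX33L fusion protein has more remaining, at ≈ 3146 copies per cell.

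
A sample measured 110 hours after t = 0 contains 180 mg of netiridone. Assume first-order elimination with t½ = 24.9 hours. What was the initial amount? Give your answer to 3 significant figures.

Number of half-lives elapsed: n = 110/24.9 ≈ 4.4177.
A₀ = A × 2^n = 180 × 2^4.4177 = 180 × 21.372 ≈ 3847 mg.

3850 mg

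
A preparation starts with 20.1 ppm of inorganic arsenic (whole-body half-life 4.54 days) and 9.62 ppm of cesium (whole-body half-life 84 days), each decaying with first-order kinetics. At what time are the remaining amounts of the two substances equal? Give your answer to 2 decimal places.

Set 20.1·(1/2)^(t/4.54) = 9.62·(1/2)^(t/84).
Taking log₂: log₂(20.1/9.62) = t·(1/4.54 − 1/84).
log₂(2.0894) = 1.0631; 1/4.54 − 1/84 = 0.20836.
t = 1.0631 / 0.20836 ≈ 5.1022 days.

5.10 days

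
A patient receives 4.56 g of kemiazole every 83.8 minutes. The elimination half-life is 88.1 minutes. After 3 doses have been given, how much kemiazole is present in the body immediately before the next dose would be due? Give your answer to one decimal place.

4.2 g

The 3 doses were given 251.4, 167.6, 83.8 minutes ago.
Total = 4.56·(1/2)^(251.4/88.1) + 4.56·(1/2)^(167.6/88.1) + 4.56·(1/2)^(83.8/88.1)
      = 0.63089 + 1.2198 + 2.3585 ≈ 4.2091 g.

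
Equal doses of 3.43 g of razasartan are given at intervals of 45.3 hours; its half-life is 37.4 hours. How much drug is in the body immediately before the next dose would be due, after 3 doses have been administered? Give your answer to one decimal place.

The 3 doses were given 135.9, 90.6, 45.3 hours ago.
Total = 3.43·(1/2)^(135.9/37.4) + 3.43·(1/2)^(90.6/37.4) + 3.43·(1/2)^(45.3/37.4)
      = 0.27634 + 0.63982 + 1.4814 ≈ 2.3976 g.

2.4 g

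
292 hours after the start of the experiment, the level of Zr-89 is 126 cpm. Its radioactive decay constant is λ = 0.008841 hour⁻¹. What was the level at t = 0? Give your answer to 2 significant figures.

t½ = ln 2 / λ = 0.69315 / 0.008841 ≈ 78.401 hours.
Number of half-lives elapsed: n = 292/78.401 ≈ 3.7244.
A₀ = A × 2^n = 126 × 2^3.7244 = 126 × 13.218 ≈ 1665.5 cpm.

1700 cpm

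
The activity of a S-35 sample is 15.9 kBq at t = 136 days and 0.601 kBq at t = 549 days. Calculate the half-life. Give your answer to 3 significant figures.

87.4 days

Over Δt = 549 − 136 = 413 days, the level fell by a factor of 15.9/0.601 ≈ 26.456.
n = log₂(26.456) ≈ 4.7255 half-lives, so t½ = 413/4.7255 ≈ 87.398 days.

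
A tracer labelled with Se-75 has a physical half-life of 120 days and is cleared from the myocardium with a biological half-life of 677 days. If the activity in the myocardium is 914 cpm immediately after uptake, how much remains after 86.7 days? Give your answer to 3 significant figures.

1/t_eff = 1/t_phys + 1/t_biol = 1/120 + 1/677 = 0.0098104 per day.
t_eff = 120 × 677 / (120 + 677) ≈ 101.93 days.
Remaining = 914 × (1/2)^(86.7/101.93) = 914 × (1/2)^0.85056 ≈ 506.87 cpm.

507 cpm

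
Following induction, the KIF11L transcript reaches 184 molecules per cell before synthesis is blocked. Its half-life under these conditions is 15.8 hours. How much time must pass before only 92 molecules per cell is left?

15.8 hours

92/184 = 1/2, so 1 half-life has elapsed.
t = 1 × 15.8 = 15.8 hours.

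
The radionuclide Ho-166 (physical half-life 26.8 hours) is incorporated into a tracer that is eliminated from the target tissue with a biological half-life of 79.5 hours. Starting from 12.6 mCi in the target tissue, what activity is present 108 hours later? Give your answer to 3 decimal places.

1/t_eff = 1/t_phys + 1/t_biol = 1/26.8 + 1/79.5 = 0.049892 per hour.
t_eff = 26.8 × 79.5 / (26.8 + 79.5) ≈ 20.043 hours.
Remaining = 12.6 × (1/2)^(108/20.043) = 12.6 × (1/2)^5.3883 ≈ 0.30083 mCi.

0.301 mCi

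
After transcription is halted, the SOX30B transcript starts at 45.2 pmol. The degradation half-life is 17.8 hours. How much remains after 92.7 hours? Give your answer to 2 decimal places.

1.22 pmol

Number of half-lives: n = 92.7/17.8 ≈ 5.2079.
Remaining = 45.2 × (1/2)^5.2079 = 45.2 × 0.027057 ≈ 1.223 pmol.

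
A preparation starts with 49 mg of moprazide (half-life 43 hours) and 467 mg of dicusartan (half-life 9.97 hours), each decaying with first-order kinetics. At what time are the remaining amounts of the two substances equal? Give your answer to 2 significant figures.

Set 49·(1/2)^(t/43) = 467·(1/2)^(t/9.97).
Taking log₂: log₂(49/467) = t·(1/43 − 1/9.97).
log₂(0.10493) = -3.2526; 1/43 − 1/9.97 = -0.077045.
t = -3.2526 / -0.077045 ≈ 42.216 hours.

42 hours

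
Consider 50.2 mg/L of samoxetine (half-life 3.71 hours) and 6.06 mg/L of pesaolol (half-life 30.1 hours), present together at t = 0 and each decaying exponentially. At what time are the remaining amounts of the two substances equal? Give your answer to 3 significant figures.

Set 50.2·(1/2)^(t/3.71) = 6.06·(1/2)^(t/30.1).
Taking log₂: log₂(50.2/6.06) = t·(1/3.71 − 1/30.1).
log₂(8.2838) = 3.0503; 1/3.71 − 1/30.1 = 0.23632.
t = 3.0503 / 0.23632 ≈ 12.908 hours.

12.9 hours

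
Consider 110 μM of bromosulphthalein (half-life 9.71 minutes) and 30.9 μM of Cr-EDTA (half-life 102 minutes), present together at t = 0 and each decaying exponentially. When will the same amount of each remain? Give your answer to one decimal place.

Set 110·(1/2)^(t/9.71) = 30.9·(1/2)^(t/102).
Taking log₂: log₂(110/30.9) = t·(1/9.71 − 1/102).
log₂(3.5599) = 1.8318; 1/9.71 − 1/102 = 0.093183.
t = 1.8318 / 0.093183 ≈ 19.658 minutes.

19.7 minutes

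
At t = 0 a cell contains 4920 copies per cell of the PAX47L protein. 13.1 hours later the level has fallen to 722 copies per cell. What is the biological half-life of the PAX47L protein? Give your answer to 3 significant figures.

A/A₀ = 722/4920 ≈ 0.14675.
n = log₂(6.8144) ≈ 2.7686 half-lives elapsed in 13.1 hours.
t½ = 13.1/2.7686 ≈ 4.7317 hours.

4.73 hours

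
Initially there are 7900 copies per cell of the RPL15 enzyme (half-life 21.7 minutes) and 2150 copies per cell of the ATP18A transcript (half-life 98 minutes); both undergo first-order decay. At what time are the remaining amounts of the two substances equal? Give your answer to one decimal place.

52.3 minutes

Set 7900·(1/2)^(t/21.7) = 2150·(1/2)^(t/98).
Taking log₂: log₂(7900/2150) = t·(1/21.7 − 1/98).
log₂(3.6744) = 1.8775; 1/21.7 − 1/98 = 0.035879.
t = 1.8775 / 0.035879 ≈ 52.329 minutes.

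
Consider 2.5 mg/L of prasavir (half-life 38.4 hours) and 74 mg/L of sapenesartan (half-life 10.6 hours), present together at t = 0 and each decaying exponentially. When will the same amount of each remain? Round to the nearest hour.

72 hours

Set 2.5·(1/2)^(t/38.4) = 74·(1/2)^(t/10.6).
Taking log₂: log₂(2.5/74) = t·(1/38.4 − 1/10.6).
log₂(0.033784) = -4.8875; 1/38.4 − 1/10.6 = -0.068298.
t = -4.8875 / -0.068298 ≈ 71.562 hours.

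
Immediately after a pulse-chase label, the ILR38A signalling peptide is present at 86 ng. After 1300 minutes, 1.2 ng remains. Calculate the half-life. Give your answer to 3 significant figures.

211 minutes

A/A₀ = 1.2/86 ≈ 0.013953.
n = log₂(71.667) ≈ 6.1632 half-lives elapsed in 1300 minutes.
t½ = 1300/6.1632 ≈ 210.93 minutes.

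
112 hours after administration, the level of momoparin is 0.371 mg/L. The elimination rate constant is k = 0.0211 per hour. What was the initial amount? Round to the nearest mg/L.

4 mg/L

t½ = ln 2 / k = 0.69315 / 0.0211 ≈ 32.851 hours.
Number of half-lives elapsed: n = 112/32.851 ≈ 3.4094.
A₀ = A × 2^n = 0.371 × 2^3.4094 = 0.371 × 10.625 ≈ 3.9418 mg/L.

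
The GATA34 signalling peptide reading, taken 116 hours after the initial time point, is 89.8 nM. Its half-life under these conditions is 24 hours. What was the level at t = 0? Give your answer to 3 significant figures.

2560 nM

Number of half-lives elapsed: n = 116/24 ≈ 4.8333.
A₀ = A × 2^n = 89.8 × 2^4.8333 = 89.8 × 28.509 ≈ 2560.1 nM.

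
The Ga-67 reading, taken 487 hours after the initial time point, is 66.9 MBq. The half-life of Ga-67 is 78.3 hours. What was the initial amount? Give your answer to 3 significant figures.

4990 MBq

Number of half-lives elapsed: n = 487/78.3 ≈ 6.2197.
A₀ = A × 2^n = 66.9 × 2^6.2197 = 66.9 × 74.526 ≈ 4985.8 MBq.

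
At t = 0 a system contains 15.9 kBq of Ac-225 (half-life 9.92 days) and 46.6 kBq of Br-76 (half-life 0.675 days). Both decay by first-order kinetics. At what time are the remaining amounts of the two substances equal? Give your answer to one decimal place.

1.1 days

Set 15.9·(1/2)^(t/9.92) = 46.6·(1/2)^(t/0.675).
Taking log₂: log₂(15.9/46.6) = t·(1/9.92 − 1/0.675).
log₂(0.3412) = -1.5513; 1/9.92 − 1/0.675 = -1.3807.
t = -1.5513 / -1.3807 ≈ 1.1236 days.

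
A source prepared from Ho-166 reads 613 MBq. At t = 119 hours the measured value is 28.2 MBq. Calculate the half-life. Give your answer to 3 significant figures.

A/A₀ = 28.2/613 ≈ 0.046003.
n = log₂(21.738) ≈ 4.4421 half-lives elapsed in 119 hours.
t½ = 119/4.4421 ≈ 26.789 hours.

26.8 hours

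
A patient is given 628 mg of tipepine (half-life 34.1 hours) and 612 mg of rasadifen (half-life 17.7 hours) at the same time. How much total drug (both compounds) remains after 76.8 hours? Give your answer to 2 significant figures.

tipepine: 628 × (1/2)^(76.8/34.1) = 628 × (1/2)^2.2522 ≈ 131.82 mg.
rasadifen: 612 × (1/2)^(76.8/17.7) = 612 × (1/2)^4.339 ≈ 30.24 mg.
Total = 131.82 + 30.24 ≈ 162.06 mg.

160 mg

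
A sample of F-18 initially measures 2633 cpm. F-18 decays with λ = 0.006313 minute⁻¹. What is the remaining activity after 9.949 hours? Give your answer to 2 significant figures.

61 cpm

t½ = ln 2 / λ = 0.69315 / 0.006313 ≈ 109.8 minutes.
Convert the elapsed time: 9.949 hours = 596.94 minutes.
Number of half-lives: n = 596.94/109.8 ≈ 5.4368.
Remaining = 2633 × (1/2)^5.4368 = 2633 × 0.023087 ≈ 60.788 cpm.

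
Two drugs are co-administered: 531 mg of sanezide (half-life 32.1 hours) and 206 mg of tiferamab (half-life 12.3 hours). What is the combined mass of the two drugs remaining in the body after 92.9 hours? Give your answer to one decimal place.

sanezide: 531 × (1/2)^(92.9/32.1) = 531 × (1/2)^2.8941 ≈ 71.431 mg.
tiferamab: 206 × (1/2)^(92.9/12.3) = 206 × (1/2)^7.5528 ≈ 1.0971 mg.
Total = 71.431 + 1.0971 ≈ 72.528 mg.

72.5 mg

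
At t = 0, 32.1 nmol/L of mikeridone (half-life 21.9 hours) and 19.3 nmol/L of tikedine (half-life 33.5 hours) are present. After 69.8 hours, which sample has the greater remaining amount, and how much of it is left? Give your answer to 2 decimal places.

tikedine, 4.55 nmol/L

mikeridone: 32.1 × (1/2)^3.1872 ≈ 3.5242 nmol/L.
tikedine: 19.3 × (1/2)^2.0836 ≈ 4.5534 nmol/L.
Tikedine has more remaining, at ≈ 4.5534 nmol/L.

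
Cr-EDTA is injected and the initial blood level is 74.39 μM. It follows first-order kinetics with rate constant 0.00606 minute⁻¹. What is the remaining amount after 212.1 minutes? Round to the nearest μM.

21 μM

t½ = ln 2 / λ = 0.69315 / 0.00606 ≈ 114.38 minutes.
Number of half-lives: n = 212.1/114.38 ≈ 1.8543.
Remaining = 74.39 × (1/2)^1.8543 = 74.39 × 0.27656 ≈ 20.573 μM.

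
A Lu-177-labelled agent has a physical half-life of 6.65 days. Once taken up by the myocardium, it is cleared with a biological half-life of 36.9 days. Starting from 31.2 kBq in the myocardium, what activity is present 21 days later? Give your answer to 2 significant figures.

1/t_eff = 1/t_phys + 1/t_biol = 1/6.65 + 1/36.9 = 0.17748 per day.
t_eff = 6.65 × 36.9 / (6.65 + 36.9) ≈ 5.6346 days.
Remaining = 31.2 × (1/2)^(21/5.6346) = 31.2 × (1/2)^3.727 ≈ 2.3562 kBq.

2.4 kBq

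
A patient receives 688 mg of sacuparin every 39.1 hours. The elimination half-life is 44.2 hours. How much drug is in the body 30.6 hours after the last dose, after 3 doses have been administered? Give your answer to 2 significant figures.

780 mg

The 3 doses were given 108.8, 69.7, 30.6 hours ago.
Total = 688·(1/2)^(108.8/44.2) + 688·(1/2)^(69.7/44.2) + 688·(1/2)^(30.6/44.2)
      = 124.91 + 230.61 + 425.78 ≈ 781.3 mg.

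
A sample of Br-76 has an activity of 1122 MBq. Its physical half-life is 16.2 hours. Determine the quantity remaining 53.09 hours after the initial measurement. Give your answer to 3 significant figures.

Number of half-lives: n = 53.09/16.2 ≈ 3.2772.
Remaining = 1122 × (1/2)^3.2772 = 1122 × 0.10315 ≈ 115.74 MBq.

116 MBq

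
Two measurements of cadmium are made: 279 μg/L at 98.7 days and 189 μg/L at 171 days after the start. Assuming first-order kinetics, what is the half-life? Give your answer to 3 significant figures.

129 days

Over Δt = 171 − 98.7 = 72.3 days, the level fell by a factor of 279/189 ≈ 1.4762.
n = log₂(1.4762) ≈ 0.56188 half-lives, so t½ = 72.3/0.56188 ≈ 128.68 days.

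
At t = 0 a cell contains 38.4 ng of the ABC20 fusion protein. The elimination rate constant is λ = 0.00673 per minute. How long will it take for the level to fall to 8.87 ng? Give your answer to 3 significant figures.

t½ = ln 2 / λ = 0.69315 / 0.00673 ≈ 102.99 minutes.
Fraction remaining = 8.87/38.4 ≈ 0.23099.
n = log₂(38.4/8.87) = ln(4.3292)/ln 2 ≈ 2.1141 half-lives.
t = n × t½ = 2.1141 × 102.99 ≈ 217.74 minutes.

218 minutes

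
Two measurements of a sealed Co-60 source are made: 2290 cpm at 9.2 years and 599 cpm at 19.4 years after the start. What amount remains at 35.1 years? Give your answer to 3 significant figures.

76.0 cpm

Over Δt = 19.4 − 9.2 = 10.2 years, the level fell by a factor of 2290/599 ≈ 3.823.
n = log₂(3.823) ≈ 1.9347 half-lives, so t½ = 10.2/1.9347 ≈ 5.2721 years.
From t = 19.4 to t = 35.1: 599 × (1/2)^((35.1−19.4)/5.2721) ≈ 76.028 cpm.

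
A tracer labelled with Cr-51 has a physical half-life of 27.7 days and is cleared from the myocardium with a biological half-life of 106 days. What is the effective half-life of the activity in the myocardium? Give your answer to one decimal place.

1/t_eff = 1/t_phys + 1/t_biol = 1/27.7 + 1/106 = 0.045535 per day.
t_eff = 27.7 × 106 / (27.7 + 106) ≈ 21.961 days.

22.0 days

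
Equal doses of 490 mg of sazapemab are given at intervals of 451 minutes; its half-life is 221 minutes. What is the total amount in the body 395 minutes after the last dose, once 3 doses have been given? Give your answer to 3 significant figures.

185 mg

The 3 doses were given 1297, 846, 395 minutes ago.
Total = 490·(1/2)^(1297/221) + 490·(1/2)^(846/221) + 490·(1/2)^(395/221)
      = 8.3853 + 34.501 + 141.96 ≈ 184.84 mg.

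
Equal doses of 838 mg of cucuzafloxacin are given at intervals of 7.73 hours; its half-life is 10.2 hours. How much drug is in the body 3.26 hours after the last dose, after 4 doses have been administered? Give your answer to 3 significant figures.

1440 mg

The 4 doses were given 26.45, 18.72, 10.99, 3.26 hours ago.
Total = 838·(1/2)^(26.45/10.2) + 838·(1/2)^(18.72/10.2) + 838·(1/2)^(10.99/10.2) + 838·(1/2)^(3.26/10.2)
      = 138.88 + 234.84 + 397.1 + 671.48 ≈ 1442.3 mg.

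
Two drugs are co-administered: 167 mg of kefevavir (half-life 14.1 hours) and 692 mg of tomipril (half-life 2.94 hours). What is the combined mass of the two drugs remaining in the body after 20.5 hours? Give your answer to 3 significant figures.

kefevavir: 167 × (1/2)^(20.5/14.1) = 167 × (1/2)^1.4539 ≈ 60.961 mg.
tomipril: 692 × (1/2)^(20.5/2.94) = 692 × (1/2)^6.9728 ≈ 5.5092 mg.
Total = 60.961 + 5.5092 ≈ 66.47 mg.

66.5 mg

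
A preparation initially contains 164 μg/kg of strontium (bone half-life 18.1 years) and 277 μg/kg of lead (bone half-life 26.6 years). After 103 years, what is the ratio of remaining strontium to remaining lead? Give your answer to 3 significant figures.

0.168

strontium: 164 × (1/2)^(103/18.1) = 164 × (1/2)^5.6906 ≈ 3.1754 μg/kg.
lead: 277 × (1/2)^(103/26.6) = 277 × (1/2)^3.8722 ≈ 18.916 μg/kg.
Ratio ≈ 3.1754 / 18.916 ≈ 0.16787.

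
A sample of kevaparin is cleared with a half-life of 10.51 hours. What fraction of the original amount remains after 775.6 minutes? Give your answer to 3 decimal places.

775.6 minutes = 12.9267 hours.
n = 12.9267/10.51 ≈ 1.2299 half-lives.
Fraction remaining = (1/2)^1.2299 ≈ 0.42634.

0.426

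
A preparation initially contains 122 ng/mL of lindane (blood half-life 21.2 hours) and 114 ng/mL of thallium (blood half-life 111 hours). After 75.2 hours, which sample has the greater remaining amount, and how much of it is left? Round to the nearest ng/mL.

lindane: 122 × (1/2)^3.5472 ≈ 10.437 ng/mL.
thallium: 114 × (1/2)^0.67748 ≈ 71.279 ng/mL.
Thallium has more remaining, at ≈ 71.279 ng/mL.

thallium, 71 ng/mL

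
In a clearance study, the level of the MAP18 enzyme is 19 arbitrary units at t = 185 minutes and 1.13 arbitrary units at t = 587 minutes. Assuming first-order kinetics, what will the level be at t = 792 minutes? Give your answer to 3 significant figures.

Over Δt = 587 − 185 = 402 minutes, the level fell by a factor of 19/1.13 ≈ 16.814.
n = log₂(16.814) ≈ 4.0716 half-lives, so t½ = 402/4.0716 ≈ 98.733 minutes.
From t = 587 to t = 792: 1.13 × (1/2)^((792−587)/98.733) ≈ 0.26794 arbitrary units.

0.268 arbitrary units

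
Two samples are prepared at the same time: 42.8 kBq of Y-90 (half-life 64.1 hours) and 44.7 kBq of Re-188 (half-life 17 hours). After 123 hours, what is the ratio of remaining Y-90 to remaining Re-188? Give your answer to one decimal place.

Y-90: 42.8 × (1/2)^(123/64.1) = 42.8 × (1/2)^1.9189 ≈ 11.319 kBq.
Re-188: 44.7 × (1/2)^(123/17) = 44.7 × (1/2)^7.2353 ≈ 0.29667 kBq.
Ratio ≈ 11.319 / 0.29667 ≈ 38.154.

38.2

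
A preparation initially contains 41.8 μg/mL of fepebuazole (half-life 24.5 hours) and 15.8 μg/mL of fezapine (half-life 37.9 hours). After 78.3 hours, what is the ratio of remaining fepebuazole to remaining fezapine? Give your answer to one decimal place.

fepebuazole: 41.8 × (1/2)^(78.3/24.5) = 41.8 × (1/2)^3.1959 ≈ 4.5615 μg/mL.
fezapine: 15.8 × (1/2)^(78.3/37.9) = 15.8 × (1/2)^2.066 ≈ 3.7735 μg/mL.
Ratio ≈ 4.5615 / 3.7735 ≈ 1.2088.

1.2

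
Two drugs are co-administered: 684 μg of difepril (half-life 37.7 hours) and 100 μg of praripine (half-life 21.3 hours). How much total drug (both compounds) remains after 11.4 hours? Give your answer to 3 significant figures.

624 μg

difepril: 684 × (1/2)^(11.4/37.7) = 684 × (1/2)^0.30239 ≈ 554.66 μg.
praripine: 100 × (1/2)^(11.4/21.3) = 100 × (1/2)^0.53521 ≈ 69.006 μg.
Total = 554.66 + 69.006 ≈ 623.67 μg.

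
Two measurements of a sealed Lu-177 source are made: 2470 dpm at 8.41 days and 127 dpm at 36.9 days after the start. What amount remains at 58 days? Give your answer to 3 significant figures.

14.1 dpm

Over Δt = 36.9 − 8.41 = 28.49 days, the level fell by a factor of 2470/127 ≈ 19.449.
n = log₂(19.449) ≈ 4.2816 half-lives, so t½ = 28.49/4.2816 ≈ 6.654 days.
From t = 36.9 to t = 58: 127 × (1/2)^((58−36.9)/6.654) ≈ 14.101 dpm.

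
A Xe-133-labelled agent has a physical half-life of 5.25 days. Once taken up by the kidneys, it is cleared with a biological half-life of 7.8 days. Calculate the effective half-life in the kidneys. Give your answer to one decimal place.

3.1 days

1/t_eff = 1/t_phys + 1/t_biol = 1/5.25 + 1/7.8 = 0.31868 per day.
t_eff = 5.25 × 7.8 / (5.25 + 7.8) ≈ 3.1379 days.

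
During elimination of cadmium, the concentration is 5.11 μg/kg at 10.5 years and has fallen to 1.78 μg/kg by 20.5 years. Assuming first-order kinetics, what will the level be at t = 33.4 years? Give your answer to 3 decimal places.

Over Δt = 20.5 − 10.5 = 10 years, the level fell by a factor of 5.11/1.78 ≈ 2.8708.
n = log₂(2.8708) ≈ 1.5214 half-lives, so t½ = 10/1.5214 ≈ 6.5727 years.
From t = 20.5 to t = 33.4: 1.78 × (1/2)^((33.4−20.5)/6.5727) ≈ 0.45667 μg/kg.

0.457 μg/kg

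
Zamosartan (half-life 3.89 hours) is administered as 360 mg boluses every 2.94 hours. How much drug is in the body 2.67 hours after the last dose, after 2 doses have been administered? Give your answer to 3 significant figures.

The 2 doses were given 5.61, 2.67 hours ago.
Total = 360·(1/2)^(5.61/3.89) + 360·(1/2)^(2.67/3.89)
      = 132.49 + 223.71 ≈ 356.19 mg.

356 mg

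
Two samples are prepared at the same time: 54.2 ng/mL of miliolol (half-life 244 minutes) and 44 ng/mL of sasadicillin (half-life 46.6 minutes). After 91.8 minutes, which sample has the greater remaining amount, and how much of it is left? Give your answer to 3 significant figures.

miliolol, 41.8 ng/mL

miliolol: 54.2 × (1/2)^0.37623 ≈ 41.758 ng/mL.
sasadicillin: 44 × (1/2)^1.97 ≈ 11.231 ng/mL.
Miliolol has more remaining, at ≈ 41.758 ng/mL.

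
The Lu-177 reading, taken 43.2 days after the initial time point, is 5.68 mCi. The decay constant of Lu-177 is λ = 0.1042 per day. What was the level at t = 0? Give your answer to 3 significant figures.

512 mCi

t½ = ln 2 / λ = 0.69315 / 0.1042 ≈ 6.6521 days.
Number of half-lives elapsed: n = 43.2/6.6521 ≈ 6.4942.
A₀ = A × 2^n = 5.68 × 2^6.4942 = 5.68 × 90.147 ≈ 512.03 mCi.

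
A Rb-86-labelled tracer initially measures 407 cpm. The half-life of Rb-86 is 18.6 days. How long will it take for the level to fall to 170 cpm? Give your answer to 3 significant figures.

23.4 days

Fraction remaining = 170/407 ≈ 0.41769.
n = log₂(407/170) = ln(2.3941)/ln 2 ≈ 1.2595 half-lives.
t = n × t½ = 1.2595 × 18.6 ≈ 23.427 days.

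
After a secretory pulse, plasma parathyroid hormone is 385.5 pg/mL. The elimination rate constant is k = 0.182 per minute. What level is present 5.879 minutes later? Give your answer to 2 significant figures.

130 pg/mL

t½ = ln 2 / k = 0.69315 / 0.182 ≈ 3.8085 minutes.
Number of half-lives: n = 5.879/3.8085 ≈ 1.5437.
Remaining = 385.5 × (1/2)^1.5437 = 385.5 × 0.34302 ≈ 132.23 pg/mL.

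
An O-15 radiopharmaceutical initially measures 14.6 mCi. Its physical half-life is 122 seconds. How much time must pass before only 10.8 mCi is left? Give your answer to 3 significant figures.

Fraction remaining = 10.8/14.6 ≈ 0.73973.
n = log₂(14.6/10.8) = ln(1.3519)/ln 2 ≈ 0.43494 half-lives.
t = n × t½ = 0.43494 × 122 ≈ 53.062 seconds.

53.1 seconds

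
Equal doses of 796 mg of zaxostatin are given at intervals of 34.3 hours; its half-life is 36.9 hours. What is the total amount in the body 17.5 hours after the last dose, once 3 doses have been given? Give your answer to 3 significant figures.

The 3 doses were given 86.1, 51.8, 17.5 hours ago.
Total = 796·(1/2)^(86.1/36.9) + 796·(1/2)^(51.8/36.9) + 796·(1/2)^(17.5/36.9)
      = 157.95 + 300.84 + 572.99 ≈ 1031.8 mg.

1030 mg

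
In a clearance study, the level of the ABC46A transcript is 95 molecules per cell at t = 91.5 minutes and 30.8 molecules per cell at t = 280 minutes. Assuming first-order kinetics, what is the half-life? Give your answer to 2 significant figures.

Over Δt = 280 − 91.5 = 188.5 minutes, the level fell by a factor of 95/30.8 ≈ 3.0844.
n = log₂(3.0844) ≈ 1.625 half-lives, so t½ = 188.5/1.625 ≈ 116 minutes.

120 minutes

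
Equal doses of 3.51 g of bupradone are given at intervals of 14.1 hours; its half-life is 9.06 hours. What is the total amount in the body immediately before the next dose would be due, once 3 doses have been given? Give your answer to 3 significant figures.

1.74 g

The 3 doses were given 42.3, 28.2, 14.1 hours ago.
Total = 3.51·(1/2)^(42.3/9.06) + 3.51·(1/2)^(28.2/9.06) + 3.51·(1/2)^(14.1/9.06)
      = 0.13799 + 0.40581 + 1.1935 ≈ 1.7373 g.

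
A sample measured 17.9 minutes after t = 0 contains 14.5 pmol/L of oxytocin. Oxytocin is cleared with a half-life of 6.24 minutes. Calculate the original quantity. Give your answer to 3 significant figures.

106 pmol/L

Number of half-lives elapsed: n = 17.9/6.24 ≈ 2.8686.
A₀ = A × 2^n = 14.5 × 2^2.8686 = 14.5 × 7.3035 ≈ 105.9 pmol/L.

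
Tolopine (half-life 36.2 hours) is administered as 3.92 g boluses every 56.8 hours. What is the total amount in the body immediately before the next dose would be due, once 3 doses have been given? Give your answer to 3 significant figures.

1.92 g

The 3 doses were given 170.4, 113.6, 56.8 hours ago.
Total = 3.92·(1/2)^(170.4/36.2) + 3.92·(1/2)^(113.6/36.2) + 3.92·(1/2)^(56.8/36.2)
      = 0.15007 + 0.44526 + 1.3211 ≈ 1.9165 g.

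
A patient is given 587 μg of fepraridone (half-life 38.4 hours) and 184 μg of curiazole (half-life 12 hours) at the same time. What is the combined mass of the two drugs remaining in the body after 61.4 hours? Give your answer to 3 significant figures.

199 μg

fepraridone: 587 × (1/2)^(61.4/38.4) = 587 × (1/2)^1.599 ≈ 193.78 μg.
curiazole: 184 × (1/2)^(61.4/12) = 184 × (1/2)^5.1167 ≈ 5.3033 μg.
Total = 193.78 + 5.3033 ≈ 199.08 μg.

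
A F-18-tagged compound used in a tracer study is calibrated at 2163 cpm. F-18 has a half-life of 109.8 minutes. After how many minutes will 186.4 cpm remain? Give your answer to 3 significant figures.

Fraction remaining = 186.4/2163 ≈ 0.086177.
n = log₂(2163/186.4) = ln(11.604)/ln 2 ≈ 3.5366 half-lives.
t = n × t½ = 3.5366 × 109.8 ≈ 388.31 minutes.

388 minutes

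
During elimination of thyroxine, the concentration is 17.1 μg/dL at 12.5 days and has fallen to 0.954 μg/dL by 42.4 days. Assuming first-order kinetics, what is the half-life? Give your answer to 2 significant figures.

Over Δt = 42.4 − 12.5 = 29.9 days, the level fell by a factor of 17.1/0.954 ≈ 17.925.
n = log₂(17.925) ≈ 4.1639 half-lives, so t½ = 29.9/4.1639 ≈ 7.1808 days.

7.2 days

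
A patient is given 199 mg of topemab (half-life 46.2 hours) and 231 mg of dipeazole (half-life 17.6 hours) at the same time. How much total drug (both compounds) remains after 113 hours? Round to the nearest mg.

topemab: 199 × (1/2)^(113/46.2) = 199 × (1/2)^2.4459 ≈ 36.523 mg.
dipeazole: 231 × (1/2)^(113/17.6) = 231 × (1/2)^6.4205 ≈ 2.6969 mg.
Total = 36.523 + 2.6969 ≈ 39.22 mg.

39 mg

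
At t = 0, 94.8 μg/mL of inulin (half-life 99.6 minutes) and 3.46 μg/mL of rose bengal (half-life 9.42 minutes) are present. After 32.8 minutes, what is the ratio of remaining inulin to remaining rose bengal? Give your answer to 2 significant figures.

inulin: 94.8 × (1/2)^(32.8/99.6) = 94.8 × (1/2)^0.32932 ≈ 75.453 μg/mL.
rose bengal: 3.46 × (1/2)^(32.8/9.42) = 3.46 × (1/2)^3.482 ≈ 0.30967 μg/mL.
Ratio ≈ 75.453 / 0.30967 ≈ 243.65.

240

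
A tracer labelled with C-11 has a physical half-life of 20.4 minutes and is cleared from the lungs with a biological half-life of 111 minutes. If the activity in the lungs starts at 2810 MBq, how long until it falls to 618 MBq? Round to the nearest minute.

1/t_eff = 1/t_phys + 1/t_biol = 1/20.4 + 1/111 = 0.058029 per minute.
t_eff = 20.4 × 111 / (20.4 + 111) ≈ 17.233 minutes.
n = log₂(2810/618) ≈ 2.1849; t = 2.1849 × 17.233 ≈ 37.652 minutes.

38 minutes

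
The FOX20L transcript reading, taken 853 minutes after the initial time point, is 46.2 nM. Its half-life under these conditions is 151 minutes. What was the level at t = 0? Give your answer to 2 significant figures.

Number of half-lives elapsed: n = 853/151 ≈ 5.649.
A₀ = A × 2^n = 46.2 × 2^5.649 = 46.2 × 50.179 ≈ 2318.3 nM.

2300 nM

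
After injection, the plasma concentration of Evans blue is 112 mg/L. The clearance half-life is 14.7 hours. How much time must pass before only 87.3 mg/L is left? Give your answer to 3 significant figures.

5.28 hours

Fraction remaining = 87.3/112 ≈ 0.77946.
n = log₂(112/87.3) = ln(1.2829)/ln 2 ≈ 0.35945 half-lives.
t = n × t½ = 0.35945 × 14.7 ≈ 5.2838 hours.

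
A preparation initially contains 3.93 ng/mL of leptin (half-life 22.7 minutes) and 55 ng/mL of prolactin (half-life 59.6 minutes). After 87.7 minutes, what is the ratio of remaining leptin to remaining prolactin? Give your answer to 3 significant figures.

0.0136

leptin: 3.93 × (1/2)^(87.7/22.7) = 3.93 × (1/2)^3.8634 ≈ 0.27001 ng/mL.
prolactin: 55 × (1/2)^(87.7/59.6) = 55 × (1/2)^1.4715 ≈ 19.834 ng/mL.
Ratio ≈ 0.27001 / 19.834 ≈ 0.013614.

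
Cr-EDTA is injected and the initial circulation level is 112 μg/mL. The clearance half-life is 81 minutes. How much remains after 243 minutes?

Elapsed time is 3 half-lives (243/81).
Each half-life halves the amount: 112 × (1/2)^3 = 112/8 = 14 μg/mL.

14 μg/mL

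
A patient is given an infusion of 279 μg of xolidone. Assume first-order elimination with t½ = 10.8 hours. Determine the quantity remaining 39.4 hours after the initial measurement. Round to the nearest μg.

22 μg

Number of half-lives: n = 39.4/10.8 ≈ 3.6481.
Remaining = 279 × (1/2)^3.6481 = 279 × 0.079762 ≈ 22.254 μg.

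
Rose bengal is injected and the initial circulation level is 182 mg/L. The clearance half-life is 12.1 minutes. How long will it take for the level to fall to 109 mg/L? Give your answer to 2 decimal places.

8.95 minutes

Fraction remaining = 109/182 ≈ 0.5989.
n = log₂(182/109) = ln(1.6697)/ln 2 ≈ 0.73961 half-lives.
t = n × t½ = 0.73961 × 12.1 ≈ 8.9493 minutes.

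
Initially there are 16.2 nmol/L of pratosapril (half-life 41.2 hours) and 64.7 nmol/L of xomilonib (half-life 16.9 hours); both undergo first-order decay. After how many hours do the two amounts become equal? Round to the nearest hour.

Set 16.2·(1/2)^(t/41.2) = 64.7·(1/2)^(t/16.9).
Taking log₂: log₂(16.2/64.7) = t·(1/41.2 − 1/16.9).
log₂(0.25039) = -1.9978; 1/41.2 − 1/16.9 = -0.0349.
t = -1.9978 / -0.0349 ≈ 57.243 hours.

57 hours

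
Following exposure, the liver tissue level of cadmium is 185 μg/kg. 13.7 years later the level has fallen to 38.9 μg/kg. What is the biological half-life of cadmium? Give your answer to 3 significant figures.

A/A₀ = 38.9/185 ≈ 0.21027.
n = log₂(4.7558) ≈ 2.2497 half-lives elapsed in 13.7 years.
t½ = 13.7/2.2497 ≈ 6.0897 years.

6.09 years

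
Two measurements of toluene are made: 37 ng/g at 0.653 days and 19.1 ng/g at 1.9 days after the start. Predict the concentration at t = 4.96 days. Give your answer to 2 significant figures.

Over Δt = 1.9 − 0.653 = 1.247 days, the level fell by a factor of 37/19.1 ≈ 1.9372.
n = log₂(1.9372) ≈ 0.95395 half-lives, so t½ = 1.247/0.95395 ≈ 1.3072 days.
From t = 1.9 to t = 4.96: 19.1 × (1/2)^((4.96−1.9)/1.3072) ≈ 3.7701 ng/g.

3.8 ng/g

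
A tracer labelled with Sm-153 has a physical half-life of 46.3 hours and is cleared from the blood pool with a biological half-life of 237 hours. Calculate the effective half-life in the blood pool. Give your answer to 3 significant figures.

38.7 hours

1/t_eff = 1/t_phys + 1/t_biol = 1/46.3 + 1/237 = 0.025818 per hour.
t_eff = 46.3 × 237 / (46.3 + 237) ≈ 38.733 hours.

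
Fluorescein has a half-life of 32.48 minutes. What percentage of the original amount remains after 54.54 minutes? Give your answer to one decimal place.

n = 54.54/32.48 ≈ 1.6792 half-lives.
Fraction remaining = (1/2)^1.6792 ≈ 0.31226, i.e. 31.226%.

31.2%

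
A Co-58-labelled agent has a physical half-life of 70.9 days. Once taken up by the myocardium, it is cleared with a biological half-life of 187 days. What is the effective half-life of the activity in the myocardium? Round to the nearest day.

1/t_eff = 1/t_phys + 1/t_biol = 1/70.9 + 1/187 = 0.019452 per day.
t_eff = 70.9 × 187 / (70.9 + 187) ≈ 51.409 days.

51 days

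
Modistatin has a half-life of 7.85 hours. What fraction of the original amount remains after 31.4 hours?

n = 31.4/7.85 ≈ 4 half-lives.
Fraction remaining = (1/2)^4 ≈ 0.0625.

0.0625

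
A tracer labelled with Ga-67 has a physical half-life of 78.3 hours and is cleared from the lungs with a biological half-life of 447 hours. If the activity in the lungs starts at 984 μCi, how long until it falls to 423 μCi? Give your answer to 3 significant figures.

81.2 hours

1/t_eff = 1/t_phys + 1/t_biol = 1/78.3 + 1/447 = 0.015009 per hour.
t_eff = 78.3 × 447 / (78.3 + 447) ≈ 66.629 hours.
n = log₂(984/423) ≈ 1.218; t = 1.218 × 66.629 ≈ 81.154 hours.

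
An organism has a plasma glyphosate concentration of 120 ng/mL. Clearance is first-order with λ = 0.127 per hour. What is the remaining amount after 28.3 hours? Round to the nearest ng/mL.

t½ = ln 2 / λ = 0.69315 / 0.127 ≈ 5.4579 hours.
Number of half-lives: n = 28.3/5.4579 ≈ 5.1852.
Remaining = 120 × (1/2)^5.1852 = 120 × 0.027485 ≈ 3.2982 ng/mL.

3 ng/mL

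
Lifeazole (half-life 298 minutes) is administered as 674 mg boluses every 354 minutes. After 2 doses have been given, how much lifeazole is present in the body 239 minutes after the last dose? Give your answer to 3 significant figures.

556 mg

The 2 doses were given 593, 239 minutes ago.
Total = 674·(1/2)^(593/298) + 674·(1/2)^(239/298)
      = 169.68 + 386.57 ≈ 556.25 mg.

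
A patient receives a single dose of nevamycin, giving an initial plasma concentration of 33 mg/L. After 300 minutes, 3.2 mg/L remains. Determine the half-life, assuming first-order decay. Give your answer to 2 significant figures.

89 minutes

A/A₀ = 3.2/33 ≈ 0.09697.
n = log₂(10.312) ≈ 3.3663 half-lives elapsed in 300 minutes.
t½ = 300/3.3663 ≈ 89.118 minutes.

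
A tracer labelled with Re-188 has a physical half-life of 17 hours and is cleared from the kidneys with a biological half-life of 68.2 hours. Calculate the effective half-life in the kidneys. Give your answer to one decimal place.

13.6 hours

1/t_eff = 1/t_phys + 1/t_biol = 1/17 + 1/68.2 = 0.073486 per hour.
t_eff = 17 × 68.2 / (17 + 68.2) ≈ 13.608 hours.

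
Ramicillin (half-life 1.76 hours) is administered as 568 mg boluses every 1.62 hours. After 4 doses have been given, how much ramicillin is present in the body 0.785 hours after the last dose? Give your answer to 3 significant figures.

815 mg

The 4 doses were given 5.645, 4.025, 2.405, 0.785 hours ago.
Total = 568·(1/2)^(5.645/1.76) + 568·(1/2)^(4.025/1.76) + 568·(1/2)^(2.405/1.76) + 568·(1/2)^(0.785/1.76)
      = 61.493 + 116.39 + 220.29 + 416.95 ≈ 815.12 mg.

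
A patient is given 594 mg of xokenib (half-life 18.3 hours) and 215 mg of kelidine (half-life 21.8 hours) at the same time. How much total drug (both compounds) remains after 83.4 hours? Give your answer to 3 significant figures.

40.4 mg

xokenib: 594 × (1/2)^(83.4/18.3) = 594 × (1/2)^4.5574 ≈ 25.228 mg.
kelidine: 215 × (1/2)^(83.4/21.8) = 215 × (1/2)^3.8257 ≈ 15.163 mg.
Total = 25.228 + 15.163 ≈ 40.391 mg.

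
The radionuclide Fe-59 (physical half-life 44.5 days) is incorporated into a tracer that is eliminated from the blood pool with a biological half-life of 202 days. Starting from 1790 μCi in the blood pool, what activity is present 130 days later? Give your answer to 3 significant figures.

151 μCi

1/t_eff = 1/t_phys + 1/t_biol = 1/44.5 + 1/202 = 0.027422 per day.
t_eff = 44.5 × 202 / (44.5 + 202) ≈ 36.467 days.
Remaining = 1790 × (1/2)^(130/36.467) = 1790 × (1/2)^3.5649 ≈ 151.25 μCi.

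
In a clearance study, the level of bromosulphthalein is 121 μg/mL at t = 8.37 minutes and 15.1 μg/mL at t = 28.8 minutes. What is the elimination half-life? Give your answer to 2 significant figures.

Over Δt = 28.8 − 8.37 = 20.43 minutes, the level fell by a factor of 121/15.1 ≈ 8.0132.
n = log₂(8.0132) ≈ 3.0024 half-lives, so t½ = 20.43/3.0024 ≈ 6.8046 minutes.

6.8 minutes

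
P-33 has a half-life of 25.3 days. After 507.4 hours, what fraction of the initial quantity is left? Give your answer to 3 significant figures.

507.4 hours = 21.1417 days.
n = 21.1417/25.3 ≈ 0.83564 half-lives.
Fraction remaining = (1/2)^0.83564 ≈ 0.56033.

0.560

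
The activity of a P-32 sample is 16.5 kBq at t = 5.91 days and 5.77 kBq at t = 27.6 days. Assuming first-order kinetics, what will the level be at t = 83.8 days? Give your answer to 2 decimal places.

Over Δt = 27.6 − 5.91 = 21.69 days, the level fell by a factor of 16.5/5.77 ≈ 2.8596.
n = log₂(2.8596) ≈ 1.5158 half-lives, so t½ = 21.69/1.5158 ≈ 14.309 days.
From t = 27.6 to t = 83.8: 5.77 × (1/2)^((83.8−27.6)/14.309) ≈ 0.37919 kBq.

0.38 kBq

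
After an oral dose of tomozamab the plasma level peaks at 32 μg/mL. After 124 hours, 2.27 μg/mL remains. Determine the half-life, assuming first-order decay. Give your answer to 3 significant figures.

32.5 hours

A/A₀ = 2.27/32 ≈ 0.070938.
n = log₂(14.097) ≈ 3.8173 half-lives elapsed in 124 hours.
t½ = 124/3.8173 ≈ 32.484 hours.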